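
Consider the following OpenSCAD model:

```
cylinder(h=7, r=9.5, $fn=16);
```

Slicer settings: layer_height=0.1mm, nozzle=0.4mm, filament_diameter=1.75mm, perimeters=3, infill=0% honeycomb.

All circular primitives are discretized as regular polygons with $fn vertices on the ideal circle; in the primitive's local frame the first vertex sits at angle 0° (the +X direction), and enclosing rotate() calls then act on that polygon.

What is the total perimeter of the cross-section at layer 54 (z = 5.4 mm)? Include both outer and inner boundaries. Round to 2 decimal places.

At z = 5.4 mm: the r=9.5 cylinder gives a regular 16-gon of circumradius 9.5 (constant along its height) (perimeter = 2·16·9.500·sin(180°/16) = 59.31 mm). Overall, the cross-section is a single solid region. Total boundary length (outer) = 59.31 mm.

59.31 mm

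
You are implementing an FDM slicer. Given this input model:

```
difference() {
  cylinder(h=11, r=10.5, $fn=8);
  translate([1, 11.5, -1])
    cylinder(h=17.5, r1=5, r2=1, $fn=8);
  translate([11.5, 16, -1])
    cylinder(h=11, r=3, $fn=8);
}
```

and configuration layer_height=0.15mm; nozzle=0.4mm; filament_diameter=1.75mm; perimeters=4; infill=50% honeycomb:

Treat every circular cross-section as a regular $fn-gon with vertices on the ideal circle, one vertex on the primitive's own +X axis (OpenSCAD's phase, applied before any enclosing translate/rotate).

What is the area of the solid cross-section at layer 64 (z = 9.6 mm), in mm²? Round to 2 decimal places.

309.14 mm²

At z = 9.6 mm: the r=10.5 cylinder contributes a regular 8-gon of circumradius 10.5 (area = (8/2)·10.500²·sin(360°/8) = 311.83 mm²); the cone at (1, 11.5): at t=0.606 of its height the radius interpolates to r₁+(r₂−r₁)t = 2.577, giving a regular 8-gon of that circumradius (area = (8/2)·2.577²·sin(360°/8) = 18.79 mm²); the cylinder at (11.5, 16): section is a regular 8-gon, circumradius r=3 (area = (8/2)·3.000²·sin(360°/8) = 25.46 mm²); Subtracting the remaining from the first: starting from the r=10.5 cylinder (311.83 mm²), the cone at (1, 11.5) partially overlaps it — only the 2.70 mm² overlap (of its 18.79 mm²) is removed, clipping the outline; the r=3 cylinder at (11.5, 16) misses the remaining region (no effect) — area = 309.14 mm². Overall, the cross-section is a single solid region. Net area = 309.14 mm².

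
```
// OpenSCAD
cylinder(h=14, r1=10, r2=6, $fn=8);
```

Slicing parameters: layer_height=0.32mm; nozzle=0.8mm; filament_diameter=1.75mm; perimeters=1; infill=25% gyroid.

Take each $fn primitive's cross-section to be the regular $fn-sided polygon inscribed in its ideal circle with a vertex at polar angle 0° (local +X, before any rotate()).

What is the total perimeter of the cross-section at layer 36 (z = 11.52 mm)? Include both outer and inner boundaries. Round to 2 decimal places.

At z = 11.52 mm: the cone (r1=10→r2=6) has section circumradius 6.709 here — a regular 8-gon (perimeter = 2·8·6.709·sin(180°/8) = 41.08 mm). Overall, the cross-section is a single solid region. Total boundary length (outer) = 41.08 mm.

41.08 mm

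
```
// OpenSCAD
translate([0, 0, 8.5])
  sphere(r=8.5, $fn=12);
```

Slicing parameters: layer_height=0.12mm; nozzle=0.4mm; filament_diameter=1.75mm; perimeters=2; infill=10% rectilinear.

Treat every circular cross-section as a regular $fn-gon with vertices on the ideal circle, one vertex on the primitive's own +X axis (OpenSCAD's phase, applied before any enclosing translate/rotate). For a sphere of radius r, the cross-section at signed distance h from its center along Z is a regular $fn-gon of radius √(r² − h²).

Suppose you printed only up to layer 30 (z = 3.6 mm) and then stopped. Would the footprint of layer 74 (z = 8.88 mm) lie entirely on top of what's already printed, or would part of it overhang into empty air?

Compare the two slices. At z = 3.6: the r=8.5 sphere slices to a regular 12-gon of circumradius 6.946 (√(r²−h²) with h=4.9 from center) (area = (12/2)·6.946²·sin(360°/12) = 144.72 mm²). At z = 8.88: the r=8.5 sphere contributes a regular 12-gon of circumradius √(8.5²−0.38²) = 8.492 (area = (12/2)·8.492²·sin(360°/12) = 216.32 mm²). Checking containment: at z = 8.88 the cross-section extends beyond the z = 3.6 cross-section by about 71.60 mm².

part overhangs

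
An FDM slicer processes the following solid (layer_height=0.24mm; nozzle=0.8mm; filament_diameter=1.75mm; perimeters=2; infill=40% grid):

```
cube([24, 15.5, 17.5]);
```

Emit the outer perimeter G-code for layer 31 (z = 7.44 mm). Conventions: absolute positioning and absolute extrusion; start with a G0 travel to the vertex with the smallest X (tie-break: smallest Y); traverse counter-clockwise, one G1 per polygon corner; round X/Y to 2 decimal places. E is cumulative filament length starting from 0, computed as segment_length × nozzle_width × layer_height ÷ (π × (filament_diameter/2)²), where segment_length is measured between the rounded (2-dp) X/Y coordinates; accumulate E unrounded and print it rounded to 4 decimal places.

G0 X0.00 Y0.00 Z7.44
G1 X24.00 Y0.00 E1.9158
G1 X24.00 Y15.50 E3.1531
G1 X0.00 Y15.50 E5.0688
G1 X0.00 Y0.00 E6.3061

At z = 7.44 mm: the 24×15.5 cube contributes its full rectangle. The outline is a single polygon with 4 vertices. Extrusion per mm of travel: 0.8 × 0.24 / (π × 0.875²) = 0.079824. Accumulating E over each segment gives final E = 6.3061.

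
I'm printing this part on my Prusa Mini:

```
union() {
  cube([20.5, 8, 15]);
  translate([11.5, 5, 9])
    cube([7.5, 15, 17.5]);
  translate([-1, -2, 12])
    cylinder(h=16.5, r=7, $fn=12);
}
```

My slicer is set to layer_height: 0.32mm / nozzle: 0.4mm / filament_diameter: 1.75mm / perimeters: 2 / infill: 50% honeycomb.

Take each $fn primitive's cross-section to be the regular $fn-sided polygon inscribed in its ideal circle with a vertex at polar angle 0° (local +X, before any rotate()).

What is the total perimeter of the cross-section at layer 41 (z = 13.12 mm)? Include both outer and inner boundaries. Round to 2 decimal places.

106.52 mm

At z = 13.12 mm: the 20.5×8 cube contributes its full rectangle (perimeter 57.00 mm); the 7.5×15 cube at (11.5, 5) contributes its full rectangle (perimeter 45.00 mm); the r=7 cylinder at (-1, -2) gives a regular 12-gon of circumradius 7 (constant along its height) (perimeter = 2·12·7.000·sin(180°/12) = 43.48 mm); Taking the union: the regions partially overlap (shared area 40.92 mm²), so the edge portions inside another operand are dropped and the merged outline is re-measured after clipping — boundary = 106.52 mm. Overall, the cross-section is a single solid region. Total boundary length (outer) = 106.52 mm.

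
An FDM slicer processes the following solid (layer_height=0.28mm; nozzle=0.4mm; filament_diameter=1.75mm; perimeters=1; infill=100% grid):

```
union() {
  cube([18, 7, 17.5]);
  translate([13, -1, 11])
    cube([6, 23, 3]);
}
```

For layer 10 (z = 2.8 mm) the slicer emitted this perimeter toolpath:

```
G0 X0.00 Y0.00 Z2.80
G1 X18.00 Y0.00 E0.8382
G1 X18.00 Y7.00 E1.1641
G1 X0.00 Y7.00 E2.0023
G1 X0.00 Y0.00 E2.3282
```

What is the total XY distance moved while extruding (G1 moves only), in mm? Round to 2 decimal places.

Sum the Euclidean lengths of each G1 segment: total = 50.00 mm.

50.00 mm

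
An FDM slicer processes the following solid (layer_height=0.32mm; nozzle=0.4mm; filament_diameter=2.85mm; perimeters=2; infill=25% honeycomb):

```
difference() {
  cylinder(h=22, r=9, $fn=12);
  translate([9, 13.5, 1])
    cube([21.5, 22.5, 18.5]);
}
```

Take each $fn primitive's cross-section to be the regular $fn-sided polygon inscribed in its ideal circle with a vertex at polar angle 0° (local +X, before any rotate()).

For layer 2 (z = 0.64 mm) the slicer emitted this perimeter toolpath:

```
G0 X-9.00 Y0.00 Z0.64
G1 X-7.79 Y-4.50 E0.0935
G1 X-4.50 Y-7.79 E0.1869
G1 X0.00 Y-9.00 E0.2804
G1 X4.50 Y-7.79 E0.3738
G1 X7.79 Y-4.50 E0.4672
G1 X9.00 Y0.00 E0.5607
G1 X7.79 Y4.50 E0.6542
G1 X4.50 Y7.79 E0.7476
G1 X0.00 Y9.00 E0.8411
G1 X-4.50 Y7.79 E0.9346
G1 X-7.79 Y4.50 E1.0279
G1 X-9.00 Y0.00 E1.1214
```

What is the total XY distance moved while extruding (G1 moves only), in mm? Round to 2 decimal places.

55.89 mm

Sum the Euclidean lengths of each G1 segment: total = 55.89 mm.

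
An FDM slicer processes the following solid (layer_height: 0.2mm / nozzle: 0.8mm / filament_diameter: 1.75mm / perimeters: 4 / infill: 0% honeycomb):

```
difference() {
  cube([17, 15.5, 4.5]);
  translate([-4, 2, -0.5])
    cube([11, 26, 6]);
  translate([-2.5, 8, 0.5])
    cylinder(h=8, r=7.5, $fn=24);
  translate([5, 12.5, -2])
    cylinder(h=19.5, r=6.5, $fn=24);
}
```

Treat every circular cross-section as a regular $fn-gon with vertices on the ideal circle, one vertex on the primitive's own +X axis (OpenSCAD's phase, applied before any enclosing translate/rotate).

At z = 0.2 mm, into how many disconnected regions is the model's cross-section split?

At z = 0.2 mm: the 17×15.5 cube contributes its full rectangle; the 11×26 cube at (-4, 2) contributes its full rectangle; the cylinder at (-2.5, 8) is absent (z outside [0.5, 8.5]); the cylinder at (5, 12.5): section is a regular 24-gon, circumradius r=6.5; Subtracting the remaining from the first: starting from the 17×15.5 cube, the 11×26 cube at (-4, 2) partially overlaps it — only the 94.50 mm² overlap (of its 286.00 mm²) is removed, clipping the outline; the r=6.5 cylinder at (5, 12.5) partially overlaps it — only the 32.75 mm² overlap (of its 131.22 mm²) is removed, clipping the outline — 1 connected region. The result has 1 disconnected region.

1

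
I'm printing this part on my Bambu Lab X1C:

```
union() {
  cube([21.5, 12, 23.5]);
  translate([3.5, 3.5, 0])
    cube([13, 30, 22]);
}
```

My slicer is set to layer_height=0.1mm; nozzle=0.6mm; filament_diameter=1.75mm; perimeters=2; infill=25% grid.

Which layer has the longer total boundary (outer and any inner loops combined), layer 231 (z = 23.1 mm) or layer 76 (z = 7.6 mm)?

Layer 231 (z = 23.1): the 21.5×12 cube contributes its full rectangle (perimeter 67.00 mm); the cube at (3.5, 3.5) is absent (z outside [0, 22]); Taking the union: only the 21.5×12 cube is present, so the union is just that shape — boundary = 67.00 mm. So its perimeter = 67.00 mm. Layer 76 (z = 7.6): the cube is present — its section is the full 21.5×12 rectangle (perimeter 67.00 mm); the 13×30 cube at (3.5, 3.5) contributes its full rectangle (perimeter 86.00 mm); Combining (union): the regions partially overlap (shared area 110.50 mm²), so the edge portions inside another operand are dropped and the merged outline is re-measured after clipping — boundary = 110.00 mm. So its perimeter = 110.00 mm. Layer 76 is larger (110.00 vs 67.00 mm).

layer 76 (z = 7.6 mm)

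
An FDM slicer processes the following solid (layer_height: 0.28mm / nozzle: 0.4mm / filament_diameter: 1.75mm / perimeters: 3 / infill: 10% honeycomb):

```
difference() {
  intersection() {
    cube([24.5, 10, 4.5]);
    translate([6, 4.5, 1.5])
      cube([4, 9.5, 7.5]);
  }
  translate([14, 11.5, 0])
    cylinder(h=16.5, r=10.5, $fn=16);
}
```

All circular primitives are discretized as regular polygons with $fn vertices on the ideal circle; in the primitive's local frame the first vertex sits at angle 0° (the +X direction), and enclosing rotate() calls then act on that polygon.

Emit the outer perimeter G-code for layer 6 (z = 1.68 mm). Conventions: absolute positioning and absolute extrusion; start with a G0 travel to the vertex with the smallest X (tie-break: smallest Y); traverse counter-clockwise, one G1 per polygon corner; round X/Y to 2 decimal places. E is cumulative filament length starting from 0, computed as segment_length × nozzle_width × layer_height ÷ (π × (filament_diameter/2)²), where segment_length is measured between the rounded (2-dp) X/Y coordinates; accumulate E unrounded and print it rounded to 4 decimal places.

G0 X6.00 Y4.50 Z1.68
G1 X6.29 Y4.50 E0.0135
G1 X6.00 Y4.94 E0.0380
G1 X6.00 Y4.50 E0.0585

At z = 1.68 mm: the 24.5×10 cube contributes its full rectangle; the 4×9.5 cube at (6, 4.5) contributes its full rectangle; Keeping only the common overlap: the 4×9.5 cube at (6, 4.5) partially overlaps the 24.5×10 cube; clipping to the common part keeps 22.00 mm² — 1 connected region; the cylinder at (14, 11.5): section is a regular 16-gon, circumradius r=10.5; After the difference (first − rest): starting from the result so far, the r=10.5 cylinder at (14, 11.5) partially overlaps it — only the 21.94 mm² overlap (of its 337.53 mm²) is removed, clipping the outline — 1 connected region. The outline is a single polygon with 3 vertices. Extrusion per mm of travel: 0.4 × 0.28 / (π × 0.875²) = 0.046564. Accumulating E over each segment gives final E = 0.0585.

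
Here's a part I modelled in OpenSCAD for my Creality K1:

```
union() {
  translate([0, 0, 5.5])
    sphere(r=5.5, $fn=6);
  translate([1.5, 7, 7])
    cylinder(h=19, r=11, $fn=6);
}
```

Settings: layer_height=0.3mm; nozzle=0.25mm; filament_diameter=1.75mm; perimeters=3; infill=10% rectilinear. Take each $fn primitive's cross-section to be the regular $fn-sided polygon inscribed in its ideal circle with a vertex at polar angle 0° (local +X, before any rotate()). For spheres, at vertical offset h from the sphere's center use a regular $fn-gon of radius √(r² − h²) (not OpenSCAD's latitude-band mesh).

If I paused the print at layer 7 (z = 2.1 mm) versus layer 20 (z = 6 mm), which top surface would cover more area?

Layer 7 (z = 2.1): the r=5.5 sphere contributes a regular 6-gon of circumradius √(5.5²−3.4²) = 4.323 (area = (6/2)·4.323²·sin(360°/6) = 48.56 mm²); the cylinder at (1.5, 7) does not reach this height (z outside [7, 26]); Taking the union: only the r=5.5 sphere is present, so the union is just that shape — area = 48.56 mm². So its area = 48.56 mm². Layer 20 (z = 6): the r=5.5 sphere slices to a regular 6-gon of circumradius 5.477 (√(r²−h²) with h=0.5 from center) (area = (6/2)·5.477²·sin(360°/6) = 77.94 mm²); the cylinder at (1.5, 7) is not intersected at this z (z outside [7, 26]); Combining (union): only the r=5.5 sphere is present, so the union is just that shape — area = 77.94 mm². So its area = 77.94 mm². Layer 20 is larger (77.94 vs 48.56 mm²).

layer 20 (z = 6 mm)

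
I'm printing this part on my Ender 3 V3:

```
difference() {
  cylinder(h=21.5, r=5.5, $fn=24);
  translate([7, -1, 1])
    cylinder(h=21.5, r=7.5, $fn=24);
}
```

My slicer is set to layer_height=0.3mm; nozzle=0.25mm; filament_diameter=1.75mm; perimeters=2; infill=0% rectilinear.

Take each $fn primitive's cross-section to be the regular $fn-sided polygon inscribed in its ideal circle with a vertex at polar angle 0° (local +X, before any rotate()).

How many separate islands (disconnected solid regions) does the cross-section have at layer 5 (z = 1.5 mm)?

1

At z = 1.5 mm: the cylinder: section is a regular 24-gon, circumradius r=5.5; the r=7.5 cylinder at (7, -1) gives a regular 24-gon of circumradius 7.5 (constant along its height); Taking the first minus the rest: starting from the r=5.5 cylinder, the r=7.5 cylinder at (7, -1) partially overlaps it — only the 43.55 mm² overlap (of its 174.70 mm²) is removed, clipping the outline — 1 connected region. Overall, the cross-section is a single solid region. Island count = 1.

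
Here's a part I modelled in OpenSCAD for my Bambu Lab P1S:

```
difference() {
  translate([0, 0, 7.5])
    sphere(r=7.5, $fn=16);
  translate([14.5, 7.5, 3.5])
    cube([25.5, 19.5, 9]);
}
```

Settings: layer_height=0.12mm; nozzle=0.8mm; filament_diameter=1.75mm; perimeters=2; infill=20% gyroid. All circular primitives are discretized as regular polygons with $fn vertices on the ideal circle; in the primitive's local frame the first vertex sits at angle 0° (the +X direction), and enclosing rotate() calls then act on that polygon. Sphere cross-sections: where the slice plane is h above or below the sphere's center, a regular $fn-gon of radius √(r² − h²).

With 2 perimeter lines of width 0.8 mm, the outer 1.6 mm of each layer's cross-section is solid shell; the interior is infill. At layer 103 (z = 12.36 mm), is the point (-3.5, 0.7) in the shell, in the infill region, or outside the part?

At z = 12.36 mm: the r=7.5 sphere slices to a regular 16-gon of circumradius 5.712 (√(r²−h²) with h=4.86 from center); the cube at (14.5, 7.5) (footprint 25.5×19.5) is included at this height; Subtracting the remaining from the first: starting from the r=7.5 sphere, the 25.5×19.5 cube at (14.5, 7.5) misses the remaining region (no effect) — 1 connected region. Overall, the cross-section is a single solid region. The nearest boundary edge runs (-5.71, 0.00)→(-5.28, 2.19); distance from the point to it = 2.03 mm. The point is inside the cross-section and 2.03 mm from the nearest boundary — more than the 1.6 mm shell width (2 × 0.8), so it's in the infill interior.

infill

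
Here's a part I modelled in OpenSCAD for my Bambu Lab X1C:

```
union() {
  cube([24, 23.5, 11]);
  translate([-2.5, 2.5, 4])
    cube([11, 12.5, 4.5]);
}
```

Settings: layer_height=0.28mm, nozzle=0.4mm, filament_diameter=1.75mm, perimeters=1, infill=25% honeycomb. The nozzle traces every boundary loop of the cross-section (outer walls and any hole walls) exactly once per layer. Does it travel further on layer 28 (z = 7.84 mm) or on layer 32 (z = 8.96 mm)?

layer 28 (z = 7.84 mm)

Layer 28 (z = 7.84): the cube is present — its section is the full 24×23.5 rectangle (perimeter 95.00 mm); the cube at (-2.5, 2.5) (footprint 11×12.5) is included at this height (perimeter 47.00 mm); Combining (union): the regions partially overlap (shared area 106.25 mm²), so the edge portions inside another operand are dropped and the merged outline is re-measured after clipping — boundary = 100.00 mm. So its perimeter = 100.00 mm. Layer 32 (z = 8.96): the cube is present — its section is the full 24×23.5 rectangle (perimeter 95.00 mm); the cube at (-2.5, 2.5) does not reach this height (z outside [4, 8.5]); Merging all regions: only the 24×23.5 cube is present, so the union is just that shape — boundary = 95.00 mm. So its perimeter = 95.00 mm. Layer 28 is larger (100.00 vs 95.00 mm).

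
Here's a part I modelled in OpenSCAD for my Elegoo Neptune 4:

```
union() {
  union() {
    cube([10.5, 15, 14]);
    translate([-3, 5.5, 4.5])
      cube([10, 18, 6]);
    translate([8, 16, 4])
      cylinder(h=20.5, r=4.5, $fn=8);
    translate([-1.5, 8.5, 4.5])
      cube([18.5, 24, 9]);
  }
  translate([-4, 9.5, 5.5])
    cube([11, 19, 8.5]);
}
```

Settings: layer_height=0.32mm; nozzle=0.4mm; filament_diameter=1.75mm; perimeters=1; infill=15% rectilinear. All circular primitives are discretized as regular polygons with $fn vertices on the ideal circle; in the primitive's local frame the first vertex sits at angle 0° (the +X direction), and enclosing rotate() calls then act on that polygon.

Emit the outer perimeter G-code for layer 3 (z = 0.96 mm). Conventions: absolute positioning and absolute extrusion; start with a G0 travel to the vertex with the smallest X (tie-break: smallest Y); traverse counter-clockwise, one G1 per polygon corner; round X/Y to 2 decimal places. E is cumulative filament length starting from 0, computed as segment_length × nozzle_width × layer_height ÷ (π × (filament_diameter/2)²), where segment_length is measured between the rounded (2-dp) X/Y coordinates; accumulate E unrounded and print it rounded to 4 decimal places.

G0 X0.00 Y0.00 Z0.96
G1 X10.50 Y0.00 E0.5588
G1 X10.50 Y15.00 E1.3570
G1 X0.00 Y15.00 E1.9158
G1 X0.00 Y0.00 E2.7140

At z = 0.96 mm: the 10.5×15 cube contributes its full rectangle; the cube at (-3, 5.5) does not reach this height (z outside [4.5, 10.5]); the cylinder at (8, 16) does not reach this height (z outside [4, 24.5]); the cube at (-1.5, 8.5) is not intersected at this z (z outside [4.5, 13.5]); Taking the union: only the 10.5×15 cube is present, so the union is just that shape — 1 connected region; the cube at (-4, 9.5) is absent (z outside [5.5, 14]); Combining (union): only the result so far is present, so the union is just that shape — 1 connected region. The outline is a single polygon with 4 vertices. Extrusion per mm of travel: 0.4 × 0.32 / (π × 0.875²) = 0.053216. Accumulating E over each segment gives final E = 2.7140.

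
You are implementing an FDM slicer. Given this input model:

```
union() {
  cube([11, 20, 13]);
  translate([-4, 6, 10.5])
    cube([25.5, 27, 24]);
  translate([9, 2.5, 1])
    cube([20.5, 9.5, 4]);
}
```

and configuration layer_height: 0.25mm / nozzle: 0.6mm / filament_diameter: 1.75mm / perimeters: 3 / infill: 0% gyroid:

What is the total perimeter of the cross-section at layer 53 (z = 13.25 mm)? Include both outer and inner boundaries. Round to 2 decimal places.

105.00 mm

At z = 13.25 mm: the cube does not reach this height (z outside [0, 13]); the cube at (-4, 6) (footprint 25.5×27) is included at this height (perimeter 105.00 mm); the cube at (9, 2.5) is absent (z outside [1, 5]); Combining (union): only the 25.5×27 cube at (-4, 6) is present, so the union is just that shape — boundary = 105.00 mm. Overall, the cross-section is a single solid region. Total boundary length (outer) = 105.00 mm.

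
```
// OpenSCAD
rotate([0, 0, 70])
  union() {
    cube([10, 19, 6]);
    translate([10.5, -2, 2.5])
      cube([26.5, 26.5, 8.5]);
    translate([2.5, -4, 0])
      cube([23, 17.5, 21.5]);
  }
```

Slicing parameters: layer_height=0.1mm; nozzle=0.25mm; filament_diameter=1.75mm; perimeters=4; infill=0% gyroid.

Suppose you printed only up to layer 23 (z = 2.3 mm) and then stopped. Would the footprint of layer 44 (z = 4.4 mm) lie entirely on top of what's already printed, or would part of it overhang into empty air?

Compare the two slices. At z = 2.3: the cube (footprint 10×19) is included at this height (area 190.00 mm²); the cube at (10.5, -2) does not reach this height (z outside [2.5, 11]); the 23×17.5 cube at (2.5, -4) contributes its full rectangle (area 402.50 mm²); Merging all regions: the regions partially overlap — summed areas 592.50 mm² minus the doubly-counted overlap 101.25 mm² gives 491.25 mm² — area = 491.25 mm²; (rotated 70° about Z; rotation is an isometry so areas/perimeters/island counts are preserved). At z = 4.4: the 10×19 cube contributes its full rectangle (area 190.00 mm²); the cube at (10.5, -2) is present — its section is the full 26.5×26.5 rectangle (area 702.25 mm²); the cube at (2.5, -4) is present — its section is the full 23×17.5 rectangle (area 402.50 mm²); Merging all regions: the regions partially overlap — summed areas 1294.75 mm² minus the doubly-counted overlap 333.75 mm² gives 961.00 mm² — area = 961.00 mm²; (whole slice rotated 70° about Z — lengths, areas and connectivity unchanged). Checking containment: at z = 4.4 the cross-section extends beyond the z = 2.3 cross-section by about 469.75 mm².

part overhangs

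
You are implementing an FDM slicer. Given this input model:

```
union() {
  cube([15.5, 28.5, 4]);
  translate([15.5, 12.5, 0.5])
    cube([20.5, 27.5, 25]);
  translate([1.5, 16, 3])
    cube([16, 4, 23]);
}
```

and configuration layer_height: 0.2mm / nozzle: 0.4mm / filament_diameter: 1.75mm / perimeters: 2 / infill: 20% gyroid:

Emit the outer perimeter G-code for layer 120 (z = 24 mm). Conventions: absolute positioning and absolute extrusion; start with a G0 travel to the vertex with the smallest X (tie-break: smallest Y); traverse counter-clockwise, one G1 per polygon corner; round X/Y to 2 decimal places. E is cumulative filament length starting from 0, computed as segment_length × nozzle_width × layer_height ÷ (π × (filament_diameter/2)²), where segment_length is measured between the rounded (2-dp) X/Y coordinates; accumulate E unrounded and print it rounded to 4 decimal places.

At z = 24 mm: the cube is not intersected at this z (z outside [0, 4]); the 20.5×27.5 cube at (15.5, 12.5) contributes its full rectangle; the cube at (1.5, 16) (footprint 16×4) is included at this height; Taking the union: the regions partially overlap (shared area 8.00 mm²), so overlapping operands fuse into one piece — 1 connected region. The outline is a single polygon with 8 vertices. Extrusion per mm of travel: 0.4 × 0.2 / (π × 0.875²) = 0.033260. Accumulating E over each segment gives final E = 4.1243.

G0 X1.50 Y16.00 Z24.00
G1 X15.50 Y16.00 E0.4656
G1 X15.50 Y12.50 E0.5821
G1 X36.00 Y12.50 E1.2639
G1 X36.00 Y40.00 E2.1785
G1 X15.50 Y40.00 E2.8604
G1 X15.50 Y20.00 E3.5256
G1 X1.50 Y20.00 E3.9912
G1 X1.50 Y16.00 E4.1243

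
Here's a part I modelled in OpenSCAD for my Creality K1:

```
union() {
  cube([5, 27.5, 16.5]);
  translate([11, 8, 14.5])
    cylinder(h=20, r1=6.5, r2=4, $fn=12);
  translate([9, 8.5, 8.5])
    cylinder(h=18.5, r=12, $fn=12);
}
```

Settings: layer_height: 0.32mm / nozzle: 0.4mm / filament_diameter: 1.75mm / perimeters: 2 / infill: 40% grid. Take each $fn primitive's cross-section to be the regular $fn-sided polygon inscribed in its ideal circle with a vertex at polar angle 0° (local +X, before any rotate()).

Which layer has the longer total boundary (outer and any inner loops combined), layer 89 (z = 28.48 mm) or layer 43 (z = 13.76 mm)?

layer 43 (z = 13.76 mm)

Layer 89 (z = 28.48): the cube is absent (z outside [0, 16.5]); the cone at (11, 8) (r1=6.5→r2=4) has section circumradius 4.752 here — a regular 12-gon (perimeter = 2·12·4.752·sin(180°/12) = 29.52 mm); the cylinder at (9, 8.5) is absent (z outside [8.5, 27]); Merging all regions: only the cone at (11, 8) is present, so the union is just that shape — boundary = 29.52 mm. So its perimeter = 29.52 mm. Layer 43 (z = 13.76): the cube (footprint 5×27.5) is included at this height (perimeter 65.00 mm); the cone at (11, 8) does not reach this height (z outside [14.5, 34.5]); the cylinder at (9, 8.5): section is a regular 12-gon, circumradius r=12 (perimeter = 2·12·12.000·sin(180°/12) = 74.54 mm); Combining (union): the regions partially overlap (shared area 89.88 mm²), so the edge portions inside another operand are dropped and the merged outline is re-measured after clipping — boundary = 93.56 mm. So its perimeter = 93.56 mm. Layer 43 is larger (93.56 vs 29.52 mm).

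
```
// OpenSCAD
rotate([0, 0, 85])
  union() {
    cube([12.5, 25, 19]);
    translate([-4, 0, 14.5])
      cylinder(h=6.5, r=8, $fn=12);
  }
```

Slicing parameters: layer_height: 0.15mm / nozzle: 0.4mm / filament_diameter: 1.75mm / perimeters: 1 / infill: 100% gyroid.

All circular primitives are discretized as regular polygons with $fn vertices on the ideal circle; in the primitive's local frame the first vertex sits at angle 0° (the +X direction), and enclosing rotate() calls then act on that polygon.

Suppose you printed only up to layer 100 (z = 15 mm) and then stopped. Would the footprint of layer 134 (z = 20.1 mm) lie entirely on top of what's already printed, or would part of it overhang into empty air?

Compare the two slices. At z = 15: the 12.5×25 cube contributes its full rectangle (area 312.50 mm²); the cylinder at (-4, 0): section is a regular 12-gon, circumradius r=8 (area = (12/2)·8.000²·sin(360°/12) = 192.00 mm²); Combining (union): the regions partially overlap — summed areas 504.50 mm² minus the doubly-counted overlap 18.14 mm² gives 486.36 mm² — area = 486.36 mm²; (whole slice rotated 85° about Z — lengths, areas and connectivity unchanged). At z = 20.1: the cube is absent (z outside [0, 19]); the cylinder at (-4, 0): section is a regular 12-gon, circumradius r=8 (area = (12/2)·8.000²·sin(360°/12) = 192.00 mm²); Combining (union): only the r=8 cylinder at (-4, 0) is present, so the union is just that shape — area = 192.00 mm²; (whole slice rotated 85° about Z — lengths, areas and connectivity unchanged). Checking containment: the cross-section at z = 20.1 is a subset of the cross-section at z = 15.

entirely on top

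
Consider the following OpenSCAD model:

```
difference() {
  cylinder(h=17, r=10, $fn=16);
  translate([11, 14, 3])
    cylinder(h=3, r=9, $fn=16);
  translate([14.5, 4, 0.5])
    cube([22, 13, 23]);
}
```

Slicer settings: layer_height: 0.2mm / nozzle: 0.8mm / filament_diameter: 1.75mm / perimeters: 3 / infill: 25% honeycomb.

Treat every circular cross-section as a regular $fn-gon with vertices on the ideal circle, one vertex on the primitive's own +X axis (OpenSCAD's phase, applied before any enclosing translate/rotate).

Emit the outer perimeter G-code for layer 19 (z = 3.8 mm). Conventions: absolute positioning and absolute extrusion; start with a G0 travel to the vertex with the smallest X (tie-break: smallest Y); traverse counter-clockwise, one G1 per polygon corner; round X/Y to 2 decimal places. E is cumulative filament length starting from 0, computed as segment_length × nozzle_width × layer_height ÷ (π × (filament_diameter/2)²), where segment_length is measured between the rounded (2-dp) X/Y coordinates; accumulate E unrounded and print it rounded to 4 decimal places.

G0 X-10.00 Y0.00 Z3.80
G1 X-9.24 Y-3.83 E0.2597
G1 X-7.07 Y-7.07 E0.5191
G1 X-3.83 Y-9.24 E0.7785
G1 X0.00 Y-10.00 E1.0383
G1 X3.83 Y-9.24 E1.2980
G1 X7.07 Y-7.07 E1.5574
G1 X9.24 Y-3.83 E1.8168
G1 X10.00 Y0.00 E2.0766
G1 X9.24 Y3.83 E2.3363
G1 X8.06 Y5.58 E2.4767
G1 X7.56 Y5.69 E2.5108
G1 X4.64 Y7.64 E2.7443
G1 X3.52 Y9.30 E2.8775
G1 X0.00 Y10.00 E3.1163
G1 X-3.83 Y9.24 E3.3760
G1 X-7.07 Y7.07 E3.6354
G1 X-9.24 Y3.83 E3.8948
G1 X-10.00 Y0.00 E4.1545

At z = 3.8 mm: the r=10 cylinder gives a regular 16-gon of circumradius 10 (constant along its height); the cylinder at (11, 14): section is a regular 16-gon, circumradius r=9; the cube at (14.5, 4) (footprint 22×13) is included at this height; After the difference (first − rest): starting from the r=10 cylinder, the r=9 cylinder at (11, 14) partially overlaps it — only the 3.82 mm² overlap (of its 247.98 mm²) is removed, clipping the outline; the 22×13 cube at (14.5, 4) misses the remaining region (no effect) — 1 connected region. The outline is a single polygon with 18 vertices. Extrusion per mm of travel: 0.8 × 0.2 / (π × 0.875²) = 0.066520. Accumulating E over each segment gives final E = 4.1545.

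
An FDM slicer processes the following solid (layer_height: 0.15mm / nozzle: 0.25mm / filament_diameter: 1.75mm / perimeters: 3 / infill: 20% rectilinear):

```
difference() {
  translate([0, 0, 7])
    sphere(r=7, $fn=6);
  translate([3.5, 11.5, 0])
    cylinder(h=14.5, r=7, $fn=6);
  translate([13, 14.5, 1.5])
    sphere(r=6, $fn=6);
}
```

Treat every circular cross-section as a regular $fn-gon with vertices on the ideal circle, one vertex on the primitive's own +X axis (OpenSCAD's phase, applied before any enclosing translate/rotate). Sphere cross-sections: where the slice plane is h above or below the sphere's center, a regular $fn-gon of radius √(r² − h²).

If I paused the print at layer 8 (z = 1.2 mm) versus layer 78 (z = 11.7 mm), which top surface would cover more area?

Layer 8 (z = 1.2): the r=7 sphere slices to a regular 6-gon of circumradius 3.919 (√(r²−h²) with h=5.8 from center) (area = (6/2)·3.919²·sin(360°/6) = 39.91 mm²); the r=7 cylinder at (3.5, 11.5) gives a regular 6-gon of circumradius 7 (constant along its height) (area = (6/2)·7.000²·sin(360°/6) = 127.31 mm²); the sphere at (13, 14.5): section is a regular 6-gon, circumradius = √(r²−h²) = √(6²−0.3²) = 5.992 (area = (6/2)·5.992²·sin(360°/6) = 93.30 mm²); After the difference (first − rest): starting from the r=7 sphere (39.91 mm²), the r=7 cylinder at (3.5, 11.5) misses the remaining region (no effect); the r=6 sphere at (13, 14.5) misses the remaining region (no effect) — area = 39.91 mm². So its area = 39.91 mm². Layer 78 (z = 11.7): the r=7 sphere slices to a regular 6-gon of circumradius 5.187 (√(r²−h²) with h=4.7 from center) (area = (6/2)·5.187²·sin(360°/6) = 69.91 mm²); the r=7 cylinder at (3.5, 11.5) gives a regular 6-gon of circumradius 7 (constant along its height) (area = (6/2)·7.000²·sin(360°/6) = 127.31 mm²); the sphere at (13, 14.5) is absent (|z−center|=10.200 > r=6); Taking the first minus the rest: starting from the r=7 sphere (69.91 mm²), the r=7 cylinder at (3.5, 11.5) misses the remaining region (no effect) — area = 69.91 mm². So its area = 69.91 mm². Layer 78 is larger (69.91 vs 39.91 mm²).

layer 78 (z = 11.7 mm)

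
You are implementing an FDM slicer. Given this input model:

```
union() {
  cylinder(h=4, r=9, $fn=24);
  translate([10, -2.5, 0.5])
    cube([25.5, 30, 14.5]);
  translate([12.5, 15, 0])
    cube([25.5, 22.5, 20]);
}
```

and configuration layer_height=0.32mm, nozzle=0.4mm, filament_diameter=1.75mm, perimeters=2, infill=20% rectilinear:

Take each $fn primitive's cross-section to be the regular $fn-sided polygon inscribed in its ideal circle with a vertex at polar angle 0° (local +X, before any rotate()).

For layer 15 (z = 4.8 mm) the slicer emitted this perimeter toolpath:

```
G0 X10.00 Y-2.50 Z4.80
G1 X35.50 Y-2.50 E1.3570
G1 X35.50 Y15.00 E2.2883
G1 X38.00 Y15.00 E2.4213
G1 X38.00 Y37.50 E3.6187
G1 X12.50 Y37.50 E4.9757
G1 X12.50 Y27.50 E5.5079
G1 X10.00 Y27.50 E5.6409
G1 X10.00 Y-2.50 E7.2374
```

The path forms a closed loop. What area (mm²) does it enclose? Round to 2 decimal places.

1051.25 mm²

Apply the shoelace formula to the sequence of (X, Y) vertices; enclosed area = 1051.25 mm².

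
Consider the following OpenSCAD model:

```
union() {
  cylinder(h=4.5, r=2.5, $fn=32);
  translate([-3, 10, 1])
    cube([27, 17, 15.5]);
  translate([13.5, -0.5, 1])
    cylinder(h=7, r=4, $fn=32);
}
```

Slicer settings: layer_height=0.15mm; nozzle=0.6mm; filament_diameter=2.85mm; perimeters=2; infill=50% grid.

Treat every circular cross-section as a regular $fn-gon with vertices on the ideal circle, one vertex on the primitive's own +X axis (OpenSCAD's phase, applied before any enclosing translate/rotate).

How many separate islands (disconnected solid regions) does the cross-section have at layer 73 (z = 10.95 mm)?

At z = 10.95 mm: the cylinder is not intersected at this z (z outside [0, 4.5]); the cube at (-3, 10) (footprint 27×17) is included at this height; the cylinder at (13.5, -0.5) does not reach this height (z outside [1, 8]); Merging all regions: only the 27×17 cube at (-3, 10) is present, so the union is just that shape — 1 connected region. Overall, the cross-section is a single solid region. Island count = 1.

1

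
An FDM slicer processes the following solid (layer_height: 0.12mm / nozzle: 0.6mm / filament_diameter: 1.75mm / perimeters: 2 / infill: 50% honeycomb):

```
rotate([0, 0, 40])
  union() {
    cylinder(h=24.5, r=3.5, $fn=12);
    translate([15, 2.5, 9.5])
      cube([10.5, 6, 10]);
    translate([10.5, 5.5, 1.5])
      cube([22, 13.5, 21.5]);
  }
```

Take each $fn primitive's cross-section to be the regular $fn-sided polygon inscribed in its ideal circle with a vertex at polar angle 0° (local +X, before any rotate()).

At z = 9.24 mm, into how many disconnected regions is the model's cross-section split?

2

At z = 9.24 mm: the r=3.5 cylinder gives a regular 12-gon of circumradius 3.5 (constant along its height); the cube at (15, 2.5) is not intersected at this z (z outside [9.5, 19.5]); the cube at (10.5, 5.5) is present — its section is the full 22×13.5 rectangle; Combining (union): the 2 present regions are separate (no shared area or edge), so areas and boundary lengths simply add and each stays a separate island — 2 connected regions; (whole slice rotated 40° about Z — lengths, areas and connectivity unchanged). The result has 2 disconnected regions.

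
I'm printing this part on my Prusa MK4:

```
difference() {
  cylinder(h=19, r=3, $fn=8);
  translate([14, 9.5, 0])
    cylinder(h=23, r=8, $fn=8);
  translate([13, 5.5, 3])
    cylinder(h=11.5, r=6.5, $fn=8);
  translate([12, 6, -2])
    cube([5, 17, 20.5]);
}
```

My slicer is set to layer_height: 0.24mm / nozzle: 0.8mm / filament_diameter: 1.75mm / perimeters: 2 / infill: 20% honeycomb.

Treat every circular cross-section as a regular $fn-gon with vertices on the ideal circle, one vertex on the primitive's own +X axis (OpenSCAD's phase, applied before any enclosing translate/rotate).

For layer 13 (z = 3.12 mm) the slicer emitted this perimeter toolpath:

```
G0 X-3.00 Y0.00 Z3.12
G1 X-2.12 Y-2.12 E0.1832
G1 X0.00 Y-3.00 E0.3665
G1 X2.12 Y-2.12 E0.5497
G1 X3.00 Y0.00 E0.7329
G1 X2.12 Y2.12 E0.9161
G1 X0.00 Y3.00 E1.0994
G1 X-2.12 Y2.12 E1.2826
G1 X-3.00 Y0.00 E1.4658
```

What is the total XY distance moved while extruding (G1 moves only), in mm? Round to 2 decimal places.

Sum the Euclidean lengths of each G1 segment: total = 18.36 mm.

18.36 mm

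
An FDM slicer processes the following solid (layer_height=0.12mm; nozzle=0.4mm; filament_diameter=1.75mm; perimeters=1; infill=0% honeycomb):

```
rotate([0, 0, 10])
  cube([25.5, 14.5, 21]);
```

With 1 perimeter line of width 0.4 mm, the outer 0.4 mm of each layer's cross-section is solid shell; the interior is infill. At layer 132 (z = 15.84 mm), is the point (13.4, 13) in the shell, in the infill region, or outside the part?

infill

At z = 15.84 mm: the cube is present — its section is the full 25.5×14.5 rectangle; (rotated 10° about Z; rotation is an isometry so areas/perimeters/island counts are preserved). Overall, the cross-section is a single solid region. Undo the 10° rotation: the query point maps to (15.454, 10.476) in the un-rotated model frame. The nearest boundary edge runs (25.50, 14.50)→(0.00, 14.50); distance from the point to it = 4.02 mm. The point is inside the cross-section and 4.02 mm from the nearest boundary — more than the 0.4 mm shell width (1 × 0.4), so it's in the infill interior.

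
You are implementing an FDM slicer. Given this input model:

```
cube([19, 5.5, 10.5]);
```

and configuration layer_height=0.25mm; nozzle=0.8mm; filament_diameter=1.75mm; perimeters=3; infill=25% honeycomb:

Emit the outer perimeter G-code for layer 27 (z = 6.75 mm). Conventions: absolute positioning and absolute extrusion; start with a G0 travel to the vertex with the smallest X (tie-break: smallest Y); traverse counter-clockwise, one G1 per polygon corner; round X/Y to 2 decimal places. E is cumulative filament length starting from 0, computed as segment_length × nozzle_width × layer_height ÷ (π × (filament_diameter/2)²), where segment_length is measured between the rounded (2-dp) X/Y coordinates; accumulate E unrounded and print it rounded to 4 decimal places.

G0 X0.00 Y0.00 Z6.75
G1 X19.00 Y0.00 E1.5799
G1 X19.00 Y5.50 E2.0372
G1 X0.00 Y5.50 E3.6170
G1 X0.00 Y0.00 E4.0744

At z = 6.75 mm: the 19×5.5 cube contributes its full rectangle. The outline is a single polygon with 4 vertices. Extrusion per mm of travel: 0.8 × 0.25 / (π × 0.875²) = 0.083150. Accumulating E over each segment gives final E = 4.0744.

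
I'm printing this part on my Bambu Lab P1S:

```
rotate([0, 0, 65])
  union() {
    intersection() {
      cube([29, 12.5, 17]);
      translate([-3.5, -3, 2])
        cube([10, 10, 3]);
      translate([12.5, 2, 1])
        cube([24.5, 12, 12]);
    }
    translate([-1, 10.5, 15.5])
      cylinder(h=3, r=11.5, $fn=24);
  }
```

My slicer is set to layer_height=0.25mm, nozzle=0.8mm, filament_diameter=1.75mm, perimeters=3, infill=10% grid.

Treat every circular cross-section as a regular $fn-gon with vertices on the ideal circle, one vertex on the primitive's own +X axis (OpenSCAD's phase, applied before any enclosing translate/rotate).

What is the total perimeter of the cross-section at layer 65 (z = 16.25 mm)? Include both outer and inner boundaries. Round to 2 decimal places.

72.05 mm

At z = 16.25 mm: the cube (footprint 29×12.5) is included at this height (perimeter 83.00 mm); the cube at (-3.5, -3) is absent (z outside [2, 5]); the cube at (12.5, 2) does not reach this height (z outside [1, 13]); After intersecting: at least one operand is absent at this height, so nothing remains; the cylinder at (-1, 10.5): section is a regular 24-gon, circumradius r=11.5 (perimeter = 2·24·11.500·sin(180°/24) = 72.05 mm); Combining (union): only the r=11.5 cylinder at (-1, 10.5) is present, so the union is just that shape — boundary = 72.05 mm; (rotated 65° about Z; rotation is an isometry so areas/perimeters/island counts are preserved). Overall, the cross-section is a single solid region. Total boundary length (outer) = 72.05 mm.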